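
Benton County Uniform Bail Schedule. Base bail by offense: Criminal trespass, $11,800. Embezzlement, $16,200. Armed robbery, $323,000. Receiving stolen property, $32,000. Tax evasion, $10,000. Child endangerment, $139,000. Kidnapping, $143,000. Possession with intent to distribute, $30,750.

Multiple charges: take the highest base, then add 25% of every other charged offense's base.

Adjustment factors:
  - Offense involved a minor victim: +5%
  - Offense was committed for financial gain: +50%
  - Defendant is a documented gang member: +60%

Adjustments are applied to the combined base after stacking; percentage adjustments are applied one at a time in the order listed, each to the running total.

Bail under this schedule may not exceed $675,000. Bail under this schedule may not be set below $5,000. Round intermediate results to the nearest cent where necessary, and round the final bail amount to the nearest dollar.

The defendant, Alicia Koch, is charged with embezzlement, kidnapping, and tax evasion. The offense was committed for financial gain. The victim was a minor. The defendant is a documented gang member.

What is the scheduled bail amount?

$376,866

Base amounts from the schedule: embezzlement $16,200; kidnapping $143,000; tax evasion $10,000.
Stacking rule: highest base plus 25% of each additional charge. Highest is kidnapping at $143,000. Additional: $16,200 × 25% = $4,050; $10,000 × 25% = $2,500. Combined base = $143,000 + $6,550 = $149,550.
Offense involved a minor victim (+5%): $149,550 × 1.05 = $157,027.50.
Offense was committed for financial gain (+50%): $157,027.50 × 1.5 = $235,541.25.
Defendant is a documented gang member (+60%): $235,541.25 × 1.6 = $376,866.
$376,866 is within the $675,000 maximum.
$376,866 is at or above the $5,000 minimum.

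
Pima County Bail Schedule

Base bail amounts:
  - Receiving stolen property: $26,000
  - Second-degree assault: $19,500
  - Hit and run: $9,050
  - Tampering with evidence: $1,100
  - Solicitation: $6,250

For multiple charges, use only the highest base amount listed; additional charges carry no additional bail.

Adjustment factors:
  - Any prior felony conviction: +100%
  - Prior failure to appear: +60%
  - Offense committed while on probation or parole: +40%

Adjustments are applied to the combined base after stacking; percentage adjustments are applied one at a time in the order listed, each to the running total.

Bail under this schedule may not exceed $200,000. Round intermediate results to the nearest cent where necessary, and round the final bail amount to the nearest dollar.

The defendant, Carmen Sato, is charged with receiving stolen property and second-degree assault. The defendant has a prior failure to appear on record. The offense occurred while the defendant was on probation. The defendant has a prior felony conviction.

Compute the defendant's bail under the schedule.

Base amounts from the schedule: receiving stolen property $26,000; second-degree assault $19,500.
Stacking rule: use the highest base only. Highest is receiving stolen property at $26,000. Combined base = $26,000.
Any prior felony conviction (+100%): $26,000 × 2 = $52,000.
Prior failure to appear (+60%): $52,000 × 1.6 = $83,200.
Offense committed while on probation or parole (+40%): $83,200 × 1.4 = $116,480.
$116,480 is within the $200,000 maximum.

$116,480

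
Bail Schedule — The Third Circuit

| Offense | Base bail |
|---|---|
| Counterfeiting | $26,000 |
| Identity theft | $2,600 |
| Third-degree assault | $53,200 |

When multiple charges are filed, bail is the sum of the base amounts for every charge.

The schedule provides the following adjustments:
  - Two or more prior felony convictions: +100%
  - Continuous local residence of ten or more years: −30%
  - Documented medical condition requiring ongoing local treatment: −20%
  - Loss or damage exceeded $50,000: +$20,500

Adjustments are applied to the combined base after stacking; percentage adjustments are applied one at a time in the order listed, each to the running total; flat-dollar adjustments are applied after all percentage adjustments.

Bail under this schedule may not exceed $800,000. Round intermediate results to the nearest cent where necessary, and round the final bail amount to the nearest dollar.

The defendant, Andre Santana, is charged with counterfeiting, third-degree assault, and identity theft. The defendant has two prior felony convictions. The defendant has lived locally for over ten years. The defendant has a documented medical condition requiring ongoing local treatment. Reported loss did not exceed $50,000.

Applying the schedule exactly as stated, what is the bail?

Base amounts from the schedule: counterfeiting $26,000; third-degree assault $53,200; identity theft $2,600.
Stacking rule: sum of all bases. $26,000 + $53,200 + $2,600 = $81,800.
Two or more prior felony convictions (+100%): $81,800 × 2 = $163,600.
Continuous local residence of ten or more years (−30%): $163,600 × 0.7 = $114,520.
Documented medical condition requiring ongoing local treatment (−20%): $114,520 × 0.8 = $91,616.
$91,616 is within the $800,000 maximum.

$91,616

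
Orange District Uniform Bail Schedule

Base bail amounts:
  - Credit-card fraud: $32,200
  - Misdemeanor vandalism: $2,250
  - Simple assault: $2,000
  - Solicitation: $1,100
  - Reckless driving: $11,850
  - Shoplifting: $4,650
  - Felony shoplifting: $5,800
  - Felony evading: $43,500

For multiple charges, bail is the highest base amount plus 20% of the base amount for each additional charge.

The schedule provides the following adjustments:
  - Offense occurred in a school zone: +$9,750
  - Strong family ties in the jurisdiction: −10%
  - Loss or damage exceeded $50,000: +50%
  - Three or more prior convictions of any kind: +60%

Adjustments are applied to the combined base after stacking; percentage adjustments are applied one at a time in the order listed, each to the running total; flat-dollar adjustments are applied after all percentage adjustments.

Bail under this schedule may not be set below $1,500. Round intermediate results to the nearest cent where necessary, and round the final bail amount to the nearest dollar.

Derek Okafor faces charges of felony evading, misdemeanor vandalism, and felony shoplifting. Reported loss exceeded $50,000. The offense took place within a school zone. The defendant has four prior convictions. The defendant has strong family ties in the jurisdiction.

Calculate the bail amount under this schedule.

$107,188

Base amounts from the schedule: felony evading $43,500; misdemeanor vandalism $2,250; felony shoplifting $5,800.
Stacking rule: highest base plus 20% of each additional charge. Highest is felony evading at $43,500. Additional: $2,250 × 20% = $450; $5,800 × 20% = $1,160. Combined base = $43,500 + $1,610 = $45,110.
Strong family ties in the jurisdiction (−10%): $45,110 × 0.9 = $40,599.
Loss or damage exceeded $50,000 (+50%): $40,599 × 1.5 = $60,898.50.
Three or more prior convictions of any kind (+60%): $60,898.50 × 1.6 = $97,437.60.
Offense occurred in a school zone (+$9,750 flat): $97,437.60 + $9,750 = $107,187.60.
$107,187.60 is at or above the $1,500 minimum.
Rounded to the nearest dollar: $107,188.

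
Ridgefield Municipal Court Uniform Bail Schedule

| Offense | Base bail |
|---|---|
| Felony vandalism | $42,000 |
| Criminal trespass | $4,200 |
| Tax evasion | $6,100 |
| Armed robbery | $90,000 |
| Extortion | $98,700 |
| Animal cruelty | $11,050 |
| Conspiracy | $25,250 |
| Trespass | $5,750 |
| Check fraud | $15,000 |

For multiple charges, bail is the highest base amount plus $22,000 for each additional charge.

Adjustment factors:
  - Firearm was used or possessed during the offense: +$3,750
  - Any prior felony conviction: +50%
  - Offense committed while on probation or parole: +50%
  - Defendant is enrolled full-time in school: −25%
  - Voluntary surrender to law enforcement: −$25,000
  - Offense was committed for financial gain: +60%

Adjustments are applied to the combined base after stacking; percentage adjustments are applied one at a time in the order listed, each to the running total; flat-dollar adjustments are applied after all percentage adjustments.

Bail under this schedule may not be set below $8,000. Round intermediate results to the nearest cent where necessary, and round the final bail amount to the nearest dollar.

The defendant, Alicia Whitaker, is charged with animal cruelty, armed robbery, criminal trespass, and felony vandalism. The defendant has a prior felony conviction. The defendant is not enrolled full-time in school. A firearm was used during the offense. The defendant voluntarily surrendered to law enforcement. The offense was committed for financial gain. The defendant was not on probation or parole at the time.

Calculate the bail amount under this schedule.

Base amounts from the schedule: animal cruelty $11,050; armed robbery $90,000; criminal trespass $4,200; felony vandalism $42,000.
Stacking rule: highest base plus $22,000 per additional charge. Highest is armed robbery at $90,000; 3 additional charges → +$66,000. Combined base = $156,000.
Any prior felony conviction (+50%): $156,000 × 1.5 = $234,000.
Offense was committed for financial gain (+60%): $234,000 × 1.6 = $374,400.
Firearm was used or possessed during the offense (+$3,750 flat): $374,400 + $3,750 = $378,150.
Voluntary surrender to law enforcement (−$25,000 flat): $378,150 − $25,000 = $353,150.
$353,150 is at or above the $8,000 minimum.

$353,150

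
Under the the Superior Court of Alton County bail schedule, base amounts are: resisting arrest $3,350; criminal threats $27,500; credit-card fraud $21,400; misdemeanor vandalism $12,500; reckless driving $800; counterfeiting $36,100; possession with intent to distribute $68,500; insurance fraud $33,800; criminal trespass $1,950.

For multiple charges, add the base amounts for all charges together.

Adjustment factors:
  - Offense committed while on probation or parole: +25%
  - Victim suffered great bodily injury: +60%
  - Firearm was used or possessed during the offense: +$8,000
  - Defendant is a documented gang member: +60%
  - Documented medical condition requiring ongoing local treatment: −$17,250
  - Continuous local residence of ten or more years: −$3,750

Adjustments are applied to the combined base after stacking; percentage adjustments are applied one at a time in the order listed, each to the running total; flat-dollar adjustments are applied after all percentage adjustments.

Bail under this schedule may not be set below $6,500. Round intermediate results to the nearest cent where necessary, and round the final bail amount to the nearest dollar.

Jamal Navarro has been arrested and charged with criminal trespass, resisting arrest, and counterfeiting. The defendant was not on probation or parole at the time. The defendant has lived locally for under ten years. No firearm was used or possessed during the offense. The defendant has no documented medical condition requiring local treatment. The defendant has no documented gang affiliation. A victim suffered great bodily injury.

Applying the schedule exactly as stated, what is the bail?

Base amounts from the schedule: criminal trespass $1,950; resisting arrest $3,350; counterfeiting $36,100.
Stacking rule: sum of all bases. $1,950 + $3,350 + $36,100 = $41,400.
Victim suffered great bodily injury (+60%): $41,400 × 1.6 = $66,240.
$66,240 is at or above the $6,500 minimum.

$66,240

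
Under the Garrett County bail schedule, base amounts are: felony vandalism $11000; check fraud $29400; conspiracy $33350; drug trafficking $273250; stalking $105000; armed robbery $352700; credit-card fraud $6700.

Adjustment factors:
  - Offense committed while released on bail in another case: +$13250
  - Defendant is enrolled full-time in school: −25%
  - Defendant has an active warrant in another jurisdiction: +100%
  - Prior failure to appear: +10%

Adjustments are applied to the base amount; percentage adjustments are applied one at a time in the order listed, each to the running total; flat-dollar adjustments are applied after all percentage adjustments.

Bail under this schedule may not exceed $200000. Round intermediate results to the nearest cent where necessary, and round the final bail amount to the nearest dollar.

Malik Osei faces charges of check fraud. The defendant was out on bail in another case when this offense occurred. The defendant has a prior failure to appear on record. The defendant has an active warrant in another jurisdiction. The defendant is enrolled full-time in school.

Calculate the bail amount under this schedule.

Base amounts from the schedule: check fraud $29400.
Single charge. Combined base = $29400.
Defendant is enrolled full-time in school (−25%): $29400 × 0.75 = $22050.
Defendant has an active warrant in another jurisdiction (+100%): $22050 × 2 = $44100.
Prior failure to appear (+10%): $44100 × 1.1 = $48510.
Offense committed while released on bail in another case (+$13250 flat): $48510 + $13250 = $61760.
$61760 is within the $200000 maximum.

$61760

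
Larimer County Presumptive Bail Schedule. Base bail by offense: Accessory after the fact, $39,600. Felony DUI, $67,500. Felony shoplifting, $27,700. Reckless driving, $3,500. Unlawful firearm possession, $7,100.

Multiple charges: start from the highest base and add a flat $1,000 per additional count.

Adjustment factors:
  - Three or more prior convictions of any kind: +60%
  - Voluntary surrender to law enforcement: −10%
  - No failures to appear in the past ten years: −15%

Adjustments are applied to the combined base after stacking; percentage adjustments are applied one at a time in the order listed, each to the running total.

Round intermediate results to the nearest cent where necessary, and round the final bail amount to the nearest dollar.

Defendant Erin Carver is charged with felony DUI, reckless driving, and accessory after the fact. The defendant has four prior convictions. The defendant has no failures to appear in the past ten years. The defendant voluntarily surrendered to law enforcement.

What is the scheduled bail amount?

$85,068

Base amounts from the schedule: felony DUI $67,500; reckless driving $3,500; accessory after the fact $39,600.
Stacking rule: highest base plus $1,000 per additional charge. Highest is felony DUI at $67,500; 2 additional charges → +$2,000. Combined base = $69,500.
Three or more prior convictions of any kind (+60%): $69,500 × 1.6 = $111,200.
Voluntary surrender to law enforcement (−10%): $111,200 × 0.9 = $100,080.
No failures to appear in the past ten years (−15%): $100,080 × 0.85 = $85,068.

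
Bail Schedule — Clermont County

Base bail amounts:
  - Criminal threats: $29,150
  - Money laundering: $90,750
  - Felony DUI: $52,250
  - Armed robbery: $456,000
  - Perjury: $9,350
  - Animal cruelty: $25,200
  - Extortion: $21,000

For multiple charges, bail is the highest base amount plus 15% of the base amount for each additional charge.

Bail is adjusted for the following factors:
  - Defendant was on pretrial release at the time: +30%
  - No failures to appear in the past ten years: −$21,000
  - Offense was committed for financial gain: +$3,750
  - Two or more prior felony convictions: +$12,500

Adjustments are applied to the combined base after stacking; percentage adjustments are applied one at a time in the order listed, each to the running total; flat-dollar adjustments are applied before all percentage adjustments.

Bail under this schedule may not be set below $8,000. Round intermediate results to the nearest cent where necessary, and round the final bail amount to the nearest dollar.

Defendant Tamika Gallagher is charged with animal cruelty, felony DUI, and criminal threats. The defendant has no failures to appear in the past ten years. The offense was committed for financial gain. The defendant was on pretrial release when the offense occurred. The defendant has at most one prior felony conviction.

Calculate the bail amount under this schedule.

Base amounts from the schedule: animal cruelty $25,200; felony DUI $52,250; criminal threats $29,150.
Stacking rule: highest base plus 15% of each additional charge. Highest is felony DUI at $52,250. Additional: $25,200 × 15% = $3,780; $29,150 × 15% = $4,372.50. Combined base = $52,250 + $8,152.50 = $60,402.50.
No failures to appear in the past ten years (−$21,000 flat): $60,402.50 − $21,000 = $39,402.50.
Offense was committed for financial gain (+$3,750 flat): $39,402.50 + $3,750 = $43,152.50.
Defendant was on pretrial release at the time (+30%): $43,152.50 × 1.3 = $56,098.25.
$56,098.25 is at or above the $8,000 minimum.
Rounded to the nearest dollar: $56,098.

$56,098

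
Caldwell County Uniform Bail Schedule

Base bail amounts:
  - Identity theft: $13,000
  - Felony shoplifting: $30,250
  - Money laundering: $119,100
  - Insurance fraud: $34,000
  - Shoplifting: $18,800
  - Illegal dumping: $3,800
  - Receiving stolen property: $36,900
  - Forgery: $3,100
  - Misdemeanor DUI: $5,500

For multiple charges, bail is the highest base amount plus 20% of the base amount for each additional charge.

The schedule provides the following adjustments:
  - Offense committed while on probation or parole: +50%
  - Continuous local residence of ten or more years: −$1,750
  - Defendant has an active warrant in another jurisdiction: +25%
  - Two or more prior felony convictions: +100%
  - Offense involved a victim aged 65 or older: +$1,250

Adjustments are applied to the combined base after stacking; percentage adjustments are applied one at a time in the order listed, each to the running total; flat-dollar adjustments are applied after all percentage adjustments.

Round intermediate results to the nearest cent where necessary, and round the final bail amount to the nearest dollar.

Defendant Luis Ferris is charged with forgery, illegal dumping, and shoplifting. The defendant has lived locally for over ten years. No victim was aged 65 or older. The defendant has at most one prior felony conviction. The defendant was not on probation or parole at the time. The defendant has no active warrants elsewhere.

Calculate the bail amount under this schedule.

Base amounts from the schedule: forgery $3,100; illegal dumping $3,800; shoplifting $18,800.
Stacking rule: highest base plus 20% of each additional charge. Highest is shoplifting at $18,800. Additional: $3,100 × 20% = $620; $3,800 × 20% = $760. Combined base = $18,800 + $1,380 = $20,180.
Continuous local residence of ten or more years (−$1,750 flat): $20,180 − $1,750 = $18,430.

$18,430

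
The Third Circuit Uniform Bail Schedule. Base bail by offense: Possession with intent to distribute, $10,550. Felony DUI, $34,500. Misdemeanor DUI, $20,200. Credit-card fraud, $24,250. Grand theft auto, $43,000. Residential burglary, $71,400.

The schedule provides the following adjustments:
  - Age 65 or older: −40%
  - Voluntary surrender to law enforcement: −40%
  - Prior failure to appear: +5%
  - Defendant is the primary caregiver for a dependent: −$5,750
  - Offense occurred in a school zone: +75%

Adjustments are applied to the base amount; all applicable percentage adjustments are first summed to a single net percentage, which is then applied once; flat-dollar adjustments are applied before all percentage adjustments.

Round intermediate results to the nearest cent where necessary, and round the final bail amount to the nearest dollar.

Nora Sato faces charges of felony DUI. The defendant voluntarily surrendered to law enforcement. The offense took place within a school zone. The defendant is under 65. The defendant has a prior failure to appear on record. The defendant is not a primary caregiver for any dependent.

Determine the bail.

Base amounts from the schedule: felony DUI $34,500.
Single charge. Combined base = $34,500.
Net percentage adjustment: −40% +5% +75% = +40%. $34,500 × 1.4 = $48,300.

$48,300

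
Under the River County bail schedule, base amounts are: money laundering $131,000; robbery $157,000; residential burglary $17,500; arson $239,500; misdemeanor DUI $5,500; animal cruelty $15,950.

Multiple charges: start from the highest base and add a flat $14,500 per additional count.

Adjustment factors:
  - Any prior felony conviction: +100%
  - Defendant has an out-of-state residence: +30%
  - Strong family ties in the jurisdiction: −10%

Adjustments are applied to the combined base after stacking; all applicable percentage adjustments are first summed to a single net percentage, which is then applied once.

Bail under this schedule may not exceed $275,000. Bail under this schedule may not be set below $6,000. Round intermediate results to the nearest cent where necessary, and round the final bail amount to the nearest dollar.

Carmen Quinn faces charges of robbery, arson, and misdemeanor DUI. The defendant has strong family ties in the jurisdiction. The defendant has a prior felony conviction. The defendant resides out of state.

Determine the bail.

$275,000

Base amounts from the schedule: robbery $157,000; arson $239,500; misdemeanor DUI $5,500.
Stacking rule: highest base plus $14,500 per additional charge. Highest is arson at $239,500; 2 additional charges → +$29,000. Combined base = $268,500.
Net percentage adjustment: +100% +30% −10% = +120%. $268,500 × 2.2 = $590,700.
Result $590,700 exceeds the maximum of $275,000; bail is capped at $275,000.
$275,000 is at or above the $6,000 minimum.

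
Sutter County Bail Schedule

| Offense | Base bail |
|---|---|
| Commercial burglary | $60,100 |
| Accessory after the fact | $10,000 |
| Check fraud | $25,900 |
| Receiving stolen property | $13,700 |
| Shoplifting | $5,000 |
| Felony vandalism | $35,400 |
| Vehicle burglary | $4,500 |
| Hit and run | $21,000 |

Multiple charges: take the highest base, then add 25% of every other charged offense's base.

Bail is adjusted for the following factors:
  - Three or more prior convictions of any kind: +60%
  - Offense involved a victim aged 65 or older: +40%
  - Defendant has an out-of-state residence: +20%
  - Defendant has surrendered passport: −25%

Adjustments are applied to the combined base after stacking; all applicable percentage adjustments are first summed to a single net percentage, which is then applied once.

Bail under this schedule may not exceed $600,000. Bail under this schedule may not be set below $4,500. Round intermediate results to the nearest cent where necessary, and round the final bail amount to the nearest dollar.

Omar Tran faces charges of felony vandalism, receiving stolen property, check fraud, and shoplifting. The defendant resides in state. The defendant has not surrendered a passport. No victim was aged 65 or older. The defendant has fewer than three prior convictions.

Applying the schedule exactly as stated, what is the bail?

$46,550

Base amounts from the schedule: felony vandalism $35,400; receiving stolen property $13,700; check fraud $25,900; shoplifting $5,000.
Stacking rule: highest base plus 25% of each additional charge. Highest is felony vandalism at $35,400. Additional: $13,700 × 25% = $3,425; $25,900 × 25% = $6,475; $5,000 × 25% = $1,250. Combined base = $35,400 + $11,150 = $46,550.
No adjustment factors apply to this defendant.
$46,550 is within the $600,000 maximum.
$46,550 is at or above the $4,500 minimum.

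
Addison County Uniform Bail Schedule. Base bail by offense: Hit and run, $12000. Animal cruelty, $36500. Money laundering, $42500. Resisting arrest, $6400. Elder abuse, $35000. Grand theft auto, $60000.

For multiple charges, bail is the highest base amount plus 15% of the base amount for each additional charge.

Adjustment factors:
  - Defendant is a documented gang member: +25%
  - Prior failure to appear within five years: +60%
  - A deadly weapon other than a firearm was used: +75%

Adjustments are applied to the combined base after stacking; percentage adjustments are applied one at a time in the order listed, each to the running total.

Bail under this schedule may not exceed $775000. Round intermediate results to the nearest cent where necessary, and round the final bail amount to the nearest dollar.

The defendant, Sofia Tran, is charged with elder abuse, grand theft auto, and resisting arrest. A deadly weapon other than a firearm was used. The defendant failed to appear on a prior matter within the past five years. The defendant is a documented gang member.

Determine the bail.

Base amounts from the schedule: elder abuse $35000; grand theft auto $60000; resisting arrest $6400.
Stacking rule: highest base plus 15% of each additional charge. Highest is grand theft auto at $60000. Additional: $35000 × 15% = $5250; $6400 × 15% = $960. Combined base = $60000 + $6210 = $66210.
Defendant is a documented gang member (+25%): $66210 × 1.25 = $82762.50.
Prior failure to appear within five years (+60%): $82762.50 × 1.6 = $132420.
A deadly weapon other than a firearm was used (+75%): $132420 × 1.75 = $231735.
$231735 is within the $775000 maximum.

$231735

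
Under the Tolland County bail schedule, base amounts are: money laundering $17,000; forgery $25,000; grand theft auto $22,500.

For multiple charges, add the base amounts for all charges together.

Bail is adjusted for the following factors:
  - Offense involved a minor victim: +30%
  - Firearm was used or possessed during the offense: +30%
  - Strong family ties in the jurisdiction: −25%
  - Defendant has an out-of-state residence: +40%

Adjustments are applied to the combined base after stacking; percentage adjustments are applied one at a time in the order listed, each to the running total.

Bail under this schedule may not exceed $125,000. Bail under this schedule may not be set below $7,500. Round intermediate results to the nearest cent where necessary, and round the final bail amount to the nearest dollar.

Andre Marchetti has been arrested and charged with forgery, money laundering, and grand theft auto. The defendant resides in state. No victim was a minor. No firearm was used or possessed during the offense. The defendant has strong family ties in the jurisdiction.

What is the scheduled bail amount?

$48,375

Base amounts from the schedule: forgery $25,000; money laundering $17,000; grand theft auto $22,500.
Stacking rule: sum of all bases. $25,000 + $17,000 + $22,500 = $64,500.
Strong family ties in the jurisdiction (−25%): $64,500 × 0.75 = $48,375.
$48,375 is within the $125,000 maximum.
$48,375 is at or above the $7,500 minimum.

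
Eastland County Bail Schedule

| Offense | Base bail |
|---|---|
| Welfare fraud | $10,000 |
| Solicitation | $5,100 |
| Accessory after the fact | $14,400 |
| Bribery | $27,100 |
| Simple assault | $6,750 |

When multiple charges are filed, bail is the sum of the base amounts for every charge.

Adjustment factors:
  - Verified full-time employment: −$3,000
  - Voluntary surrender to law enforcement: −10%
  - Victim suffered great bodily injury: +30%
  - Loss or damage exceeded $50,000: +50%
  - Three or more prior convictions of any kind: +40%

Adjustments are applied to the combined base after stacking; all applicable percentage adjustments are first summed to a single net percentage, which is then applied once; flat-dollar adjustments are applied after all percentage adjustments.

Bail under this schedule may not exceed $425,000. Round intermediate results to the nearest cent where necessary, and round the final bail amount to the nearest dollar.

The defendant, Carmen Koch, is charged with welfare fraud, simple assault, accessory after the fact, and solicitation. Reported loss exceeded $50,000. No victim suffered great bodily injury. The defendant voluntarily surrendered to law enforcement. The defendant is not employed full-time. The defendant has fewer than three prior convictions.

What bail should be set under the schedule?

Base amounts from the schedule: welfare fraud $10,000; simple assault $6,750; accessory after the fact $14,400; solicitation $5,100.
Stacking rule: sum of all bases. $10,000 + $6,750 + $14,400 + $5,100 = $36,250.
Net percentage adjustment: −10% +50% = +40%. $36,250 × 1.4 = $50,750.
$50,750 is within the $425,000 maximum.

$50,750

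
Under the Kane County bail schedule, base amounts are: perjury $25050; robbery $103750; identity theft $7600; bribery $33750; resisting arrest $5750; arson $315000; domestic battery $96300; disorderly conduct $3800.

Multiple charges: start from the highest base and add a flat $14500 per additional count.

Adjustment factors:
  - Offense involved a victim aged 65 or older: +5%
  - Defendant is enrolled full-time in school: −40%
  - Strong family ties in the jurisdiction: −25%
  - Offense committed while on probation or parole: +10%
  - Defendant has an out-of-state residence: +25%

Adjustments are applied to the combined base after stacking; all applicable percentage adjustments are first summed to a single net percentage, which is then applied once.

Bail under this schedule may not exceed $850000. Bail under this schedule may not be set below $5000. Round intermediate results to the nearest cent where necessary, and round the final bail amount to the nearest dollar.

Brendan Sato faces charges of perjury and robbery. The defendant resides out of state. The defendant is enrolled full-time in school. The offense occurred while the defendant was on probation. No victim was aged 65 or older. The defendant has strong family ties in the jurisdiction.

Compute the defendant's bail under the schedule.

$82775

Base amounts from the schedule: perjury $25050; robbery $103750.
Stacking rule: highest base plus $14500 per additional charge. Highest is robbery at $103750; 1 additional charge → +$14500. Combined base = $118250.
Net percentage adjustment: −40% −25% +10% +25% = −30%. $118250 × 0.7 = $82775.
$82775 is within the $850000 maximum.
$82775 is at or above the $5000 minimum.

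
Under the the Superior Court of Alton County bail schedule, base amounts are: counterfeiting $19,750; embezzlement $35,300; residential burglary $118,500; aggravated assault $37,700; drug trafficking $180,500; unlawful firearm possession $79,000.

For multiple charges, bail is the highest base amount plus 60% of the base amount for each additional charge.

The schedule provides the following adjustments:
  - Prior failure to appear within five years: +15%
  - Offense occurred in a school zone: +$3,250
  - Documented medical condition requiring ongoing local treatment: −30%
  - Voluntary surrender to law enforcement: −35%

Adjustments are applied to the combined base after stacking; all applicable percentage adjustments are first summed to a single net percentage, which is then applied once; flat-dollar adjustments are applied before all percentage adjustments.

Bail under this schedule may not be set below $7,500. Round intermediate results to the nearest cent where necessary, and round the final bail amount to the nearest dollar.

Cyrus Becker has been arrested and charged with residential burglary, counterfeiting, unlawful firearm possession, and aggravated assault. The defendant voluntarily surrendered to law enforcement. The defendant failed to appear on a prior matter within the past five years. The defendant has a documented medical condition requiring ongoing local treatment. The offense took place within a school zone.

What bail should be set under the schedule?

Base amounts from the schedule: residential burglary $118,500; counterfeiting $19,750; unlawful firearm possession $79,000; aggravated assault $37,700.
Stacking rule: highest base plus 60% of each additional charge. Highest is residential burglary at $118,500. Additional: $19,750 × 60% = $11,850; $79,000 × 60% = $47,400; $37,700 × 60% = $22,620. Combined base = $118,500 + $81,870 = $200,370.
Offense occurred in a school zone (+$3,250 flat): $200,370 + $3,250 = $203,620.
Net percentage adjustment: +15% −30% −35% = −50%. $203,620 × 0.5 = $101,810.
$101,810 is at or above the $7,500 minimum.

$101,810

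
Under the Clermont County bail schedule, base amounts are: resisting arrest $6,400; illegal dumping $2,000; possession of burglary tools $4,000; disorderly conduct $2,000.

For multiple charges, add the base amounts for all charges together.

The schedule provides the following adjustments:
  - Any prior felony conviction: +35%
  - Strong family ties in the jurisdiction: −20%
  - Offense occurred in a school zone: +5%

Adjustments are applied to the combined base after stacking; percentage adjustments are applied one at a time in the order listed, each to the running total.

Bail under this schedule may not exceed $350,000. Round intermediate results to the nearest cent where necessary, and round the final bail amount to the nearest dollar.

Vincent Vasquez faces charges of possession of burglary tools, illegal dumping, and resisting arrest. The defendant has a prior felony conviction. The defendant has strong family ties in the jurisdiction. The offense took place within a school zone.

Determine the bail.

Base amounts from the schedule: possession of burglary tools $4,000; illegal dumping $2,000; resisting arrest $6,400.
Stacking rule: sum of all bases. $4,000 + $2,000 + $6,400 = $12,400.
Any prior felony conviction (+35%): $12,400 × 1.35 = $16,740.
Strong family ties in the jurisdiction (−20%): $16,740 × 0.8 = $13,392.
Offense occurred in a school zone (+5%): $13,392 × 1.05 = $14,061.60.
$14,061.60 is within the $350,000 maximum.
Rounded to the nearest dollar: $14,062.

$14,062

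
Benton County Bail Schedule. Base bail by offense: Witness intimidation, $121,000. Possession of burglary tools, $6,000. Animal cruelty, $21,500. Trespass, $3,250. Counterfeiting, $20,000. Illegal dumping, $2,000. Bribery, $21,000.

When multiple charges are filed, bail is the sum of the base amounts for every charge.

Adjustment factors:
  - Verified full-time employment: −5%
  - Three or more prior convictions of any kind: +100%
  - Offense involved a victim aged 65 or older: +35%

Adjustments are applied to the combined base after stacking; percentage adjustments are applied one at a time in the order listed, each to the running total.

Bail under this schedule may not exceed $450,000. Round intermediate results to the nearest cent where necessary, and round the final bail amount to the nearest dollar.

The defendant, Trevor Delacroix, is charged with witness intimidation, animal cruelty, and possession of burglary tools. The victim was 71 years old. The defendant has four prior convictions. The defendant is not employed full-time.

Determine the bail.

$400,950

Base amounts from the schedule: witness intimidation $121,000; animal cruelty $21,500; possession of burglary tools $6,000.
Stacking rule: sum of all bases. $121,000 + $21,500 + $6,000 = $148,500.
Three or more prior convictions of any kind (+100%): $148,500 × 2 = $297,000.
Offense involved a victim aged 65 or older (+35%): $297,000 × 1.35 = $400,950.
$400,950 is within the $450,000 maximum.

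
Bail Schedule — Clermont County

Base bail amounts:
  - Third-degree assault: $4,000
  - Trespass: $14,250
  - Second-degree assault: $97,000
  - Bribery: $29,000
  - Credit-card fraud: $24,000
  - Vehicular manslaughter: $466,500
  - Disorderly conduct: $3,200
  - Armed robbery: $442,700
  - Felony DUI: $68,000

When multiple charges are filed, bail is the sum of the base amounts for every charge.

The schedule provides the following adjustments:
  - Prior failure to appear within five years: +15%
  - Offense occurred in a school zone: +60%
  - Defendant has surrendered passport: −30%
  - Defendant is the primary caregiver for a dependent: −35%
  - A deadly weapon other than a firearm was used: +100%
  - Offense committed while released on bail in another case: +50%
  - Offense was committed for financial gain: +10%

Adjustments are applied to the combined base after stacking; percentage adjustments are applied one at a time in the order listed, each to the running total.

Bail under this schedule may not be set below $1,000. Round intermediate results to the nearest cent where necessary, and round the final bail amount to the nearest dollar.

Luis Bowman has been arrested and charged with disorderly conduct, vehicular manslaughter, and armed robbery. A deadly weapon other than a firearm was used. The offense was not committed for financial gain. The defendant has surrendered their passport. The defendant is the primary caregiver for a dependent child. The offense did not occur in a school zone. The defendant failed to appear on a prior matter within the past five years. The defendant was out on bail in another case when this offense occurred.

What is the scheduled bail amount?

Base amounts from the schedule: disorderly conduct $3,200; vehicular manslaughter $466,500; armed robbery $442,700.
Stacking rule: sum of all bases. $3,200 + $466,500 + $442,700 = $912,400.
Prior failure to appear within five years (+15%): $912,400 × 1.15 = $1,049,260.
Defendant has surrendered passport (−30%): $1,049,260 × 0.7 = $734,482.
Defendant is the primary caregiver for a dependent (−35%): $734,482 × 0.65 = $477,413.30.
A deadly weapon other than a firearm was used (+100%): $477,413.30 × 2 = $954,826.60.
Offense committed while released on bail in another case (+50%): $954,826.60 × 1.5 = $1,432,239.90.
$1,432,239.90 is at or above the $1,000 minimum.
Rounded to the nearest dollar: $1,432,240.

$1,432,240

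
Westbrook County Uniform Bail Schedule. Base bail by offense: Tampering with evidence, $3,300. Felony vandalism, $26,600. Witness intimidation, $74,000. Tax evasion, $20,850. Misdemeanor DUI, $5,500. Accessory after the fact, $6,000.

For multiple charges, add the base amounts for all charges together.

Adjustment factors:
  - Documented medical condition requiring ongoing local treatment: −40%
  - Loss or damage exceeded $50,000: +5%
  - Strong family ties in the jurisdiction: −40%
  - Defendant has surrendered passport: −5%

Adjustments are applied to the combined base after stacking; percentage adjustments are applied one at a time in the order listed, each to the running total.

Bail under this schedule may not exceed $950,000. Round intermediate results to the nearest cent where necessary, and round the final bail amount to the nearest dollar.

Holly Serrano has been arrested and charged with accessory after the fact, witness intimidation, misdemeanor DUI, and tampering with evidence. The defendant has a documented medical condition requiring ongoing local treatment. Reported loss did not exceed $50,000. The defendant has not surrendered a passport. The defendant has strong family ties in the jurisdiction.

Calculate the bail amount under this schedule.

Base amounts from the schedule: accessory after the fact $6,000; witness intimidation $74,000; misdemeanor DUI $5,500; tampering with evidence $3,300.
Stacking rule: sum of all bases. $6,000 + $74,000 + $5,500 + $3,300 = $88,800.
Documented medical condition requiring ongoing local treatment (−40%): $88,800 × 0.6 = $53,280.
Strong family ties in the jurisdiction (−40%): $53,280 × 0.6 = $31,968.
$31,968 is within the $950,000 maximum.

$31,968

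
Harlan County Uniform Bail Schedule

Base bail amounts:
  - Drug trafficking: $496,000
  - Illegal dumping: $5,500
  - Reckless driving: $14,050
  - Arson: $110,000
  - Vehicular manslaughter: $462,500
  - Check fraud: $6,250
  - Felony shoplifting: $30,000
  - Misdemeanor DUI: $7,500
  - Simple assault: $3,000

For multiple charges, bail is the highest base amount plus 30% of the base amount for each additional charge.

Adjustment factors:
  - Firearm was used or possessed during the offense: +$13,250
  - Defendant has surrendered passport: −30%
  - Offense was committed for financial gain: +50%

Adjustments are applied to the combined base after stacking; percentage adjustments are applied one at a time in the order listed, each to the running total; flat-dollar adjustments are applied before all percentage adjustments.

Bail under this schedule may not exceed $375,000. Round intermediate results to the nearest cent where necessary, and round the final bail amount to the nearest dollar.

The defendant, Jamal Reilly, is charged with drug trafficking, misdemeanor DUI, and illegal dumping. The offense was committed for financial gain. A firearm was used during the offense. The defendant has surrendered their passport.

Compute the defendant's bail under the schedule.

$375,000

Base amounts from the schedule: drug trafficking $496,000; misdemeanor DUI $7,500; illegal dumping $5,500.
Stacking rule: highest base plus 30% of each additional charge. Highest is drug trafficking at $496,000. Additional: $7,500 × 30% = $2,250; $5,500 × 30% = $1,650. Combined base = $496,000 + $3,900 = $499,900.
Firearm was used or possessed during the offense (+$13,250 flat): $499,900 + $13,250 = $513,150.
Defendant has surrendered passport (−30%): $513,150 × 0.7 = $359,205.
Offense was committed for financial gain (+50%): $359,205 × 1.5 = $538,807.50.
Result $538,807.50 exceeds the maximum of $375,000; bail is capped at $375,000.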